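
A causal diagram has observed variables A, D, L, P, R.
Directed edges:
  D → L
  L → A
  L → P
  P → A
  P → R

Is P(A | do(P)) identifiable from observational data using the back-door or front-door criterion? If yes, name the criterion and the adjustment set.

desc(P)\{P}={A,R}; candidates ⊆ {D,L}.
size 0: {}; under {} P still reaches {A,D,L} ∋ A.
{L}: P⊥A given {L} in G with P→· removed — back-door holds.
P(A|do(P)) = Σ_{L} P(A|P,L)·P(L).

P(A|do(P)): backdoor, adjust for {L}.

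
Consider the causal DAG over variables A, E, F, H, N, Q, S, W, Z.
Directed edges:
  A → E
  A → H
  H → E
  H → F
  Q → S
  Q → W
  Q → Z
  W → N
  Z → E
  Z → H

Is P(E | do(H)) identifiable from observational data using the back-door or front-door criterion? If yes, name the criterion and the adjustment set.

P(E|do(H)): backdoor, adjust for {A, Z}.

desc(H)\{H}={E,F}; candidates ⊆ {A,N,Q,S,W,Z}.
size 0: {}; under {} H still reaches {A,E,N,Q,S,W,Z} ∋ E.
size 1: {A}, {N}, {Q} …(+3); under {A} H still reaches {E,N,Q,S,W,Z} ∋ E.
{A,Z}: H⊥E given {A,Z} in G with H→· removed — back-door holds.
P(E|do(H)) = Σ_{A,Z} P(E|H,A,Z)·P(A,Z).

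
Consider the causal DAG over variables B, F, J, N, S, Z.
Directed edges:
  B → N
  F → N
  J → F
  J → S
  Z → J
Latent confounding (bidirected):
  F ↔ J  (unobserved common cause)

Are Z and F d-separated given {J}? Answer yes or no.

No — Z and F are d-connected given {J}.

Bayes-Ball from Z | {J} reaches {F,N}.
F ∈ reach(Z|{J}) ⇒ Z ⊥̸ F | {J}.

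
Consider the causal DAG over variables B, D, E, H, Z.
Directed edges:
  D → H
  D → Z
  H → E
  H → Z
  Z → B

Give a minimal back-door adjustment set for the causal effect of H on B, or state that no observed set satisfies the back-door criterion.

H→B: minimal back-door set {D}.

desc(H)\{H}={B,E,Z}; candidates ⊆ {D}.
size 0: {}; under {} H still reaches {B,D,Z} ∋ B.
{D}: H⊥B given {D} in G with H→· removed — back-door holds.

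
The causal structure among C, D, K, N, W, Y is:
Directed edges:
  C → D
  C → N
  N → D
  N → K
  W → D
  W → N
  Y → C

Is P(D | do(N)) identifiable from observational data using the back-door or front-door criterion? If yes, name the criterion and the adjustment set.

P(D|do(N)): backdoor, adjust for {C, W}.

desc(N)\{N}={D,K}; candidates ⊆ {C,W,Y}.
size 0: {}; under {} N still reaches {C,D,W,Y} ∋ D.
size 1: {C}, {W}, {Y}; under {C} N still reaches {D,W} ∋ D.
{C,W}: N⊥D given {C,W} in G with N→· removed — back-door holds.
P(D|do(N)) = Σ_{C,W} P(D|N,C,W)·P(C,W).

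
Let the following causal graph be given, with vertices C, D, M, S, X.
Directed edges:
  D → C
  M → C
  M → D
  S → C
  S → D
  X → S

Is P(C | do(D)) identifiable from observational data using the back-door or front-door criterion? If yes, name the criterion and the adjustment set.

desc(D)\{D}={C}; candidates ⊆ {M,S,X}.
size 0: {}; under {} D still reaches {C,M,S,X} ∋ C.
size 1: {M}, {S}, {X}; under {M} D still reaches {C,S,X} ∋ C.
{M,S}: D⊥C given {M,S} in G with D→· removed — back-door holds.
P(C|do(D)) = Σ_{M,S} P(C|D,M,S)·P(M,S).

P(C|do(D)): backdoor, adjust for {M, S}.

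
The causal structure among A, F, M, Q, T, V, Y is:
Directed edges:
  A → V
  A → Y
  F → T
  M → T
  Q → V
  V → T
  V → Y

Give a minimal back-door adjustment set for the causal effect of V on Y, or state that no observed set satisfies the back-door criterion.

desc(V)\{V}={T,Y}; candidates ⊆ {A,F,M,Q}.
size 0: {}; under {} V still reaches {A,Q,Y} ∋ Y.
{A}: V⊥Y given {A} in G with V→· removed — back-door holds.

V→Y: minimal back-door set {A}.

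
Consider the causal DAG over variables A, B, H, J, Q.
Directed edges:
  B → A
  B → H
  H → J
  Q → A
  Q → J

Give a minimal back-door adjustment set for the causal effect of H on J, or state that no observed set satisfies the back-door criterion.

H→J: minimal back-door set ∅.

desc(H)\{H}={J}; candidates ⊆ {A,B,Q}.
∅: H⊥J given ∅ in G with H→· removed — back-door holds.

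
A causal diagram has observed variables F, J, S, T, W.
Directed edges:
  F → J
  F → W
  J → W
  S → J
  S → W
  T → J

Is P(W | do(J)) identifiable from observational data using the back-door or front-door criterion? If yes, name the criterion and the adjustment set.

P(W|do(J)): backdoor, adjust for {F, S}.

desc(J)\{J}={W}; candidates ⊆ {F,S,T}.
size 0: {}; under {} J still reaches {F,S,T,W} ∋ W.
size 1: {F}, {S}, {T}; under {F} J still reaches {S,T,W} ∋ W.
{F,S}: J⊥W given {F,S} in G with J→· removed — back-door holds.
P(W|do(J)) = Σ_{F,S} P(W|J,F,S)·P(F,S).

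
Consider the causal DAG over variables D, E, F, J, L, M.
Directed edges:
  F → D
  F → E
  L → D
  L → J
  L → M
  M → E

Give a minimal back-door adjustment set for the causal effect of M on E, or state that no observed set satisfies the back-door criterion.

desc(M)\{M}={E}; candidates ⊆ {D,F,J,L}.
∅: M⊥E given ∅ in G with M→· removed — back-door holds.

M→E: minimal back-door set ∅.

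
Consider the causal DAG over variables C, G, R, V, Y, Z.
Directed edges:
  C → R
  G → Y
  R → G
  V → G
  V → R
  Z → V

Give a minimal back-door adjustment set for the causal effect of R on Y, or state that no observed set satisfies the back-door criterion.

desc(R)\{R}={G,Y}; candidates ⊆ {C,V,Z}.
size 0: {}; under {} R still reaches {C,G,V,Y,Z} ∋ Y.
{V}: R⊥Y given {V} in G with R→· removed — back-door holds.

R→Y: minimal back-door set {V}.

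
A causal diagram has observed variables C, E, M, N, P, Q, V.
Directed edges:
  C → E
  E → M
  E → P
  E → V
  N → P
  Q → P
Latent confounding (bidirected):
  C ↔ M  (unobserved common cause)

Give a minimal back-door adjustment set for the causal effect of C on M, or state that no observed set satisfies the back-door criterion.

desc(C)\{C}={E,M,P,V}; candidates ⊆ {N,Q}.
C↔M: latent back-door arc(s) into C.
size 0: {}; under {} C still reaches {M} ∋ M.
size 1: {N}, {Q}; under {N} C still reaches {M} ∋ M.
size 2: {N,Q}; under {N,Q} C still reaches {M} ∋ M.
C↔M cannot be blocked by any observed set — no back-door set.

C→M: no observed back-door set.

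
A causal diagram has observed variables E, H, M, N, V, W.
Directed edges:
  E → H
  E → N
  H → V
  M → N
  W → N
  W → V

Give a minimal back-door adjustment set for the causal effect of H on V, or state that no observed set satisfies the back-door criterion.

desc(H)\{H}={V}; candidates ⊆ {E,M,N,W}.
∅: H⊥V given ∅ in G with H→· removed — back-door holds.

H→V: minimal back-door set ∅.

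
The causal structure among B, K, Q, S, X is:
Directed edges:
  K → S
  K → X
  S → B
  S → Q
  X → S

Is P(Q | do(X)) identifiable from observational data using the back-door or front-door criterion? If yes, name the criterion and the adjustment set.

P(Q|do(X)): backdoor, adjust for {K}.

desc(X)\{X}={B,Q,S}; candidates ⊆ {K}.
size 0: {}; under {} X still reaches {B,K,Q,S} ∋ Q.
{K}: X⊥Q given {K} in G with X→· removed — back-door holds.
P(Q|do(X)) = Σ_{K} P(Q|X,K)·P(K).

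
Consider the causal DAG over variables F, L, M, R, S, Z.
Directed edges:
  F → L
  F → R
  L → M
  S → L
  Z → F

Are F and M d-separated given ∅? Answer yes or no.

Bayes-Ball from F | ∅ reaches {L,M,R,Z}.
M ∈ reach(F|∅) ⇒ F ⊥̸ M | ∅.

No — F and M are d-connected given ∅.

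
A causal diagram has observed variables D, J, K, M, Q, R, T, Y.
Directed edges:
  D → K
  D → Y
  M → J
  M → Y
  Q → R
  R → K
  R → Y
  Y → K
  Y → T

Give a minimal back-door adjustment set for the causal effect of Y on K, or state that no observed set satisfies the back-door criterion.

desc(Y)\{Y}={K,T}; candidates ⊆ {D,J,M,Q,R}.
size 0: {}; under {} Y still reaches {D,J,K,M,Q,R} ∋ K.
size 1: {D}, {J}, {M} …(+2); under {D} Y still reaches {J,K,M,Q,R} ∋ K.
{D,R}: Y⊥K given {D,R} in G with Y→· removed — back-door holds.

Y→K: minimal back-door set {D, R}.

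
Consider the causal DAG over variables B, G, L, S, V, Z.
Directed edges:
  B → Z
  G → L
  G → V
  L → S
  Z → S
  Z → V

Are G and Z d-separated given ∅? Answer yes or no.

Bayes-Ball from G | ∅ reaches {L,S,V}.
Z ∉ reach(G|∅) ⇒ G ⊥ Z | ∅.

Yes — G ⊥ Z | ∅.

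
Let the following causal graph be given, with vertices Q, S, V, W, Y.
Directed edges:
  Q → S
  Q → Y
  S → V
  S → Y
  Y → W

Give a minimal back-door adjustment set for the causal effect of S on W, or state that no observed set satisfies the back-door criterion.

desc(S)\{S}={V,W,Y}; candidates ⊆ {Q}.
size 0: {}; under {} S still reaches {Q,W,Y} ∋ W.
{Q}: S⊥W given {Q} in G with S→· removed — back-door holds.

S→W: minimal back-door set {Q}.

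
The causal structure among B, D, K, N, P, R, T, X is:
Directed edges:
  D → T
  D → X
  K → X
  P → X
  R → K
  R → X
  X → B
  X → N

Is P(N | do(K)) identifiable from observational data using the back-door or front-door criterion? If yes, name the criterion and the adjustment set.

desc(K)\{K}={B,N,X}; candidates ⊆ {D,P,R,T}.
size 0: {}; under {} K still reaches {B,N,R,X} ∋ N.
{R}: K⊥N given {R} in G with K→· removed — back-door holds.
P(N|do(K)) = Σ_{R} P(N|K,R)·P(R).

P(N|do(K)): backdoor, adjust for {R}.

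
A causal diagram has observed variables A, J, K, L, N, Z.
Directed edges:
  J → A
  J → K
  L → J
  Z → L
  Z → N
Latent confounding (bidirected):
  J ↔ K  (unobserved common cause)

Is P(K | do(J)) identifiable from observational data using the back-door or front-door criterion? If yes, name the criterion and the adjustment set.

desc(J)\{J}={A,K}; candidates ⊆ {L,N,Z}.
J↔K: latent back-door arc(s) into J.
size 0: {}; under {} J still reaches {K,L,N,Z} ∋ K.
size 1: {L}, {N}, {Z}; under {L} J still reaches {K} ∋ K.
size 2: {L,N}, {L,Z}, {N,Z}; under {L,N} J still reaches {K} ∋ K.
J↔K cannot be blocked by any observed set — no back-door set.
No mediator lies on a directed J→…→K path.
Neither criterion identifies P(K|do(J)) in this graph.

P(K|do(J)): not identifiable (no BD/FD set).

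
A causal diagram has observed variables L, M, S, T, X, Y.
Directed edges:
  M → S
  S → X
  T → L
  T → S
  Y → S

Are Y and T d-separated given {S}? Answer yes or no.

Bayes-Ball from Y | {S} reaches {L,M,T}.
T ∈ reach(Y|{S}) ⇒ Y ⊥̸ T | {S}.

No — Y and T are d-connected given {S}.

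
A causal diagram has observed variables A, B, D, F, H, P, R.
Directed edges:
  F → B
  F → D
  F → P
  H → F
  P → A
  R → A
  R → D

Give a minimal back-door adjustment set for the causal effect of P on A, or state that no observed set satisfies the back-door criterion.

desc(P)\{P}={A}; candidates ⊆ {B,D,F,H,R}.
∅: P⊥A given ∅ in G with P→· removed — back-door holds.

P→A: minimal back-door set ∅.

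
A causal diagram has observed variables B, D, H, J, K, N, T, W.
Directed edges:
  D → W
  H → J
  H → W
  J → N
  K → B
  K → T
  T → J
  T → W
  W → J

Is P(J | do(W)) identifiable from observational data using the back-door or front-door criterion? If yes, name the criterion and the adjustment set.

P(J|do(W)): backdoor, adjust for {H, T}.

desc(W)\{W}={J,N}; candidates ⊆ {B,D,H,K,T}.
size 0: {}; under {} W still reaches {B,D,H,J,K,N,T} ∋ J.
size 1: {B}, {D}, {H} …(+2); under {B} W still reaches {D,H,J,K,N,T} ∋ J.
{H,T}: W⊥J given {H,T} in G with W→· removed — back-door holds.
P(J|do(W)) = Σ_{H,T} P(J|W,H,T)·P(H,T).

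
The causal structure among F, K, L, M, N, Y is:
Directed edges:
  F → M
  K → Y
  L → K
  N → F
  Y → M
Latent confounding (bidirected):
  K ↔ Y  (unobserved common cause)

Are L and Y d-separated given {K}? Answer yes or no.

Bayes-Ball from L | {K} reaches {M,Y}.
Y ∈ reach(L|{K}) ⇒ L ⊥̸ Y | {K}.

No — L and Y are d-connected given {K}.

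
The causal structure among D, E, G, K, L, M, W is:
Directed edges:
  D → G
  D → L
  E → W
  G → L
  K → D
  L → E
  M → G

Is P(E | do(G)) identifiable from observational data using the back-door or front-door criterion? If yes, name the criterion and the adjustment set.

desc(G)\{G}={E,L,W}; candidates ⊆ {D,K,M}.
size 0: {}; under {} G still reaches {D,E,K,L,M,W} ∋ E.
{D}: G⊥E given {D} in G with G→· removed — back-door holds.
P(E|do(G)) = Σ_{D} P(E|G,D)·P(D).

P(E|do(G)): backdoor, adjust for {D}.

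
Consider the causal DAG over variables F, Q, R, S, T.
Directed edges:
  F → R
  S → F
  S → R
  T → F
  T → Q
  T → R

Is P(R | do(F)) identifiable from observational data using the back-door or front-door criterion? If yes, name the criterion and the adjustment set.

desc(F)\{F}={R}; candidates ⊆ {Q,S,T}.
size 0: {}; under {} F still reaches {Q,R,S,T} ∋ R.
size 1: {Q}, {S}, {T}; under {Q} F still reaches {R,S,T} ∋ R.
{S,T}: F⊥R given {S,T} in G with F→· removed — back-door holds.
P(R|do(F)) = Σ_{S,T} P(R|F,S,T)·P(S,T).

P(R|do(F)): backdoor, adjust for {S, T}.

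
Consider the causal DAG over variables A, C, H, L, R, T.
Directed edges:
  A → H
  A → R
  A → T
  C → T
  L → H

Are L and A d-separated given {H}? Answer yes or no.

No — L and A are d-connected given {H}.

Bayes-Ball from L | {H} reaches {A,R,T}.
A ∈ reach(L|{H}) ⇒ L ⊥̸ A | {H}.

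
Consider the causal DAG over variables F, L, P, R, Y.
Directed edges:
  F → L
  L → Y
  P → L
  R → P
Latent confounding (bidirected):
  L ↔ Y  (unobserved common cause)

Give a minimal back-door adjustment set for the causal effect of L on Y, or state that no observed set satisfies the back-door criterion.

L→Y: no observed back-door set.

desc(L)\{L}={Y}; candidates ⊆ {F,P,R}.
L↔Y: latent back-door arc(s) into L.
size 0: {}; under {} L still reaches {F,P,R,Y} ∋ Y.
size 1: {F}, {P}, {R}; under {F} L still reaches {P,R,Y} ∋ Y.
size 2: {F,P}, {F,R}, {P,R}; under {F,P} L still reaches {Y} ∋ Y.
L↔Y cannot be blocked by any observed set — no back-door set.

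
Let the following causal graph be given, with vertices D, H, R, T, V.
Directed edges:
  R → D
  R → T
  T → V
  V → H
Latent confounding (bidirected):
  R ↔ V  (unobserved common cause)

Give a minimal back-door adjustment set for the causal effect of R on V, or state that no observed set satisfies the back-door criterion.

desc(R)\{R}={D,H,T,V}; candidates ⊆ {—}.
R↔V: latent back-door arc(s) into R.
size 0: {}; under {} R still reaches {H,V} ∋ V.
R↔V cannot be blocked by any observed set — no back-door set.

R→V: no observed back-door set.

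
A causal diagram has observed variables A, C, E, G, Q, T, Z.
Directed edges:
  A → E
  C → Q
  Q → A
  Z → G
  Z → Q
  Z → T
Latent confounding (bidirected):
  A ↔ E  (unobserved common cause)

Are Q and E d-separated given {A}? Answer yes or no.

Bayes-Ball from Q | {A} reaches {C,E,G,T,Z}.
E ∈ reach(Q|{A}) ⇒ Q ⊥̸ E | {A}.

No — Q and E are d-connected given {A}.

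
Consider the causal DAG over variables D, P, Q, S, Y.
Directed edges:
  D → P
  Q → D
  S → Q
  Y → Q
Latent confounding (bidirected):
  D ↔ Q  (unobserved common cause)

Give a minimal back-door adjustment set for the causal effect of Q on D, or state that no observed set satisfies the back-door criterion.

desc(Q)\{Q}={D,P}; candidates ⊆ {S,Y}.
Q↔D: latent back-door arc(s) into Q.
size 0: {}; under {} Q still reaches {D,P,S,Y} ∋ D.
size 1: {S}, {Y}; under {S} Q still reaches {D,P,Y} ∋ D.
size 2: {S,Y}; under {S,Y} Q still reaches {D,P} ∋ D.
Q↔D cannot be blocked by any observed set — no back-door set.

Q→D: no observed back-door set.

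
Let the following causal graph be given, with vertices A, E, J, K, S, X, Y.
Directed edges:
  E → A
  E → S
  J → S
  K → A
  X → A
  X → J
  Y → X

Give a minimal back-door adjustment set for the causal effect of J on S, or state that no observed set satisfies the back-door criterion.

desc(J)\{J}={S}; candidates ⊆ {A,E,K,X,Y}.
∅: J⊥S given ∅ in G with J→· removed — back-door holds.

J→S: minimal back-door set ∅.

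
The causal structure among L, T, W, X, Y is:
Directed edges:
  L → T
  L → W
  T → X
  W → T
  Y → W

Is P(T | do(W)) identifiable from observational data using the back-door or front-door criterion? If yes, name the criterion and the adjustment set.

P(T|do(W)): backdoor, adjust for {L}.

desc(W)\{W}={T,X}; candidates ⊆ {L,Y}.
size 0: {}; under {} W still reaches {L,T,X,Y} ∋ T.
{L}: W⊥T given {L} in G with W→· removed — back-door holds.
P(T|do(W)) = Σ_{L} P(T|W,L)·P(L).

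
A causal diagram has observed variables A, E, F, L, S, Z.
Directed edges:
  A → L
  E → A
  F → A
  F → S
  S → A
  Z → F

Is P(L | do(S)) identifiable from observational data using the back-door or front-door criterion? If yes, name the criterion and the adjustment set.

desc(S)\{S}={A,L}; candidates ⊆ {E,F,Z}.
size 0: {}; under {} S still reaches {A,F,L,Z} ∋ L.
{F}: S⊥L given {F} in G with S→· removed — back-door holds.
P(L|do(S)) = Σ_{F} P(L|S,F)·P(F).

P(L|do(S)): backdoor, adjust for {F}.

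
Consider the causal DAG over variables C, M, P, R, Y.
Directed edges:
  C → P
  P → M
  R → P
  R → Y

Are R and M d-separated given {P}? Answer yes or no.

Yes — R ⊥ M | {P}.

Bayes-Ball from R | {P} reaches {C,Y}.
M ∉ reach(R|{P}) ⇒ R ⊥ M | {P}.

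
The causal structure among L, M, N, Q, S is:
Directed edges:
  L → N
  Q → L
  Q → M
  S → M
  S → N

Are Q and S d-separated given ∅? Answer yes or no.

Bayes-Ball from Q | ∅ reaches {L,M,N}.
S ∉ reach(Q|∅) ⇒ Q ⊥ S | ∅.

Yes — Q ⊥ S | ∅.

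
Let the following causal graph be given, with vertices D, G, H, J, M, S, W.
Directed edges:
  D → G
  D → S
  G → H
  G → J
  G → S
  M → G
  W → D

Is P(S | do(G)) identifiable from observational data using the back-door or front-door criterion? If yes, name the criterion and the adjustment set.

desc(G)\{G}={H,J,S}; candidates ⊆ {D,M,W}.
size 0: {}; under {} G still reaches {D,M,S,W} ∋ S.
{D}: G⊥S given {D} in G with G→· removed — back-door holds.
P(S|do(G)) = Σ_{D} P(S|G,D)·P(D).

P(S|do(G)): backdoor, adjust for {D}.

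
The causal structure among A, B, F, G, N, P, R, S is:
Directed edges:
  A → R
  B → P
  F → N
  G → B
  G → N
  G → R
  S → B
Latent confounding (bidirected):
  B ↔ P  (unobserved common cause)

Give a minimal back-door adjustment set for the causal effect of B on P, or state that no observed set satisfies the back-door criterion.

B→P: no observed back-door set.

desc(B)\{B}={P}; candidates ⊆ {A,F,G,N,R,S}.
B↔P: latent back-door arc(s) into B.
size 0: {}; under {} B still reaches {G,N,P,R,S} ∋ P.
size 1: {A}, {F}, {G} …(+3); under {A} B still reaches {G,N,P,R,S} ∋ P.
size 2: {A,F}, {A,G}, {A,N} …(+12); under {A,F} B still reaches {G,N,P,R,S} ∋ P.
B↔P cannot be blocked by any observed set — no back-door set.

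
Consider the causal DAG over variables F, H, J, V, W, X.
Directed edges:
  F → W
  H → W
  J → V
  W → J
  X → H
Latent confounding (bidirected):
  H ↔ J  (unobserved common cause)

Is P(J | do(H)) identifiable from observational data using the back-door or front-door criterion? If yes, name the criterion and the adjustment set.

P(J|do(H)): frontdoor, adjust for {W}.

desc(H)\{H}={J,V,W}; candidates ⊆ {F,X}.
H↔J: latent back-door arc(s) into H.
size 0: {}; under {} H still reaches {J,V,X} ∋ J.
size 1: {F}, {X}; under {F} H still reaches {J,V,X} ∋ J.
size 2: {F,X}; under {F,X} H still reaches {J,V} ∋ J.
H↔J cannot be blocked by any observed set — no back-door set.
{W}: (i) intercepts every directed H→J path; (ii) no back-door H→{W}; (iii) {H} blocks every back-door {W}→J. Front-door holds.
P(J|do(H)) = Σ_{W} P(W|H) Σ_{H'} P(J|W,H')P(H').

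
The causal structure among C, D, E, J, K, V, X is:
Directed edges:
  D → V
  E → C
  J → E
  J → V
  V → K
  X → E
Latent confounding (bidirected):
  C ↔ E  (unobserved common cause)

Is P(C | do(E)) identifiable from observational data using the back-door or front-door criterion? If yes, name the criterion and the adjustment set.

P(C|do(E)): not identifiable (no BD/FD set).

desc(E)\{E}={C}; candidates ⊆ {D,J,K,V,X}.
E↔C: latent back-door arc(s) into E.
size 0: {}; under {} E still reaches {C,J,K,V,X} ∋ C.
size 1: {D}, {J}, {K} …(+2); under {D} E still reaches {C,J,K,V,X} ∋ C.
size 2: {D,J}, {D,K}, {D,V} …(+7); under {D,J} E still reaches {C,X} ∋ C.
E↔C cannot be blocked by any observed set — no back-door set.
No mediator lies on a directed E→…→C path.
Neither criterion identifies P(C|do(E)) in this graph.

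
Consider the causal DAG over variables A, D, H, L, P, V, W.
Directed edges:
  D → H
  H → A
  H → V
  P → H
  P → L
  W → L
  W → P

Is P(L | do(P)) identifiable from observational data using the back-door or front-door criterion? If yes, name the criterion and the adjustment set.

P(L|do(P)): backdoor, adjust for {W}.

desc(P)\{P}={A,H,L,V}; candidates ⊆ {D,W}.
size 0: {}; under {} P still reaches {L,W} ∋ L.
{W}: P⊥L given {W} in G with P→· removed — back-door holds.
P(L|do(P)) = Σ_{W} P(L|P,W)·P(W).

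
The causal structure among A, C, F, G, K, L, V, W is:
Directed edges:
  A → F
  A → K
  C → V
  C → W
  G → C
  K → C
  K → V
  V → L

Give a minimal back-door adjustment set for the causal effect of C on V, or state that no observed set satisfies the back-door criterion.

desc(C)\{C}={L,V,W}; candidates ⊆ {A,F,G,K}.
size 0: {}; under {} C still reaches {A,F,G,K,L,V} ∋ V.
{K}: C⊥V given {K} in G with C→· removed — back-door holds.

C→V: minimal back-door set {K}.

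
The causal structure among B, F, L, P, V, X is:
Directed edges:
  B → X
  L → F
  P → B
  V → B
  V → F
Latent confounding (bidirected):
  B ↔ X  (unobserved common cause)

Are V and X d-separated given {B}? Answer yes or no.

Bayes-Ball from V | {B} reaches {F,P,X}.
X ∈ reach(V|{B}) ⇒ V ⊥̸ X | {B}.

No — V and X are d-connected given {B}.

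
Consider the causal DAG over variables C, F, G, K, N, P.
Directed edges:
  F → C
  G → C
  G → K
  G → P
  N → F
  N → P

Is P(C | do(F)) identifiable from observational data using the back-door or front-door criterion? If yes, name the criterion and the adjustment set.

desc(F)\{F}={C}; candidates ⊆ {G,K,N,P}.
∅: F⊥C given ∅ in G with F→· removed — back-door holds.
P(C|do(F)) = P(C|F) — no adjustment needed.

P(C|do(F)): backdoor, adjust for ∅.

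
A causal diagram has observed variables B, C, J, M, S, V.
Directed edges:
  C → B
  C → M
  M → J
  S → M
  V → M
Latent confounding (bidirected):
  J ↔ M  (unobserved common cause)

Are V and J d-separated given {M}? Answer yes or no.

Bayes-Ball from V | {M} reaches {B,C,J,S}.
J ∈ reach(V|{M}) ⇒ V ⊥̸ J | {M}.

No — V and J are d-connected given {M}.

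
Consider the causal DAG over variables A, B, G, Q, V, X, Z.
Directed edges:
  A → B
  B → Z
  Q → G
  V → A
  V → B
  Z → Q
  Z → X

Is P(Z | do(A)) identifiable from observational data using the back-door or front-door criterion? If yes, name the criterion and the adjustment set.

P(Z|do(A)): backdoor, adjust for {V}.

desc(A)\{A}={B,G,Q,X,Z}; candidates ⊆ {V}.
size 0: {}; under {} A still reaches {B,G,Q,V,X,Z} ∋ Z.
{V}: A⊥Z given {V} in G with A→· removed — back-door holds.
P(Z|do(A)) = Σ_{V} P(Z|A,V)·P(V).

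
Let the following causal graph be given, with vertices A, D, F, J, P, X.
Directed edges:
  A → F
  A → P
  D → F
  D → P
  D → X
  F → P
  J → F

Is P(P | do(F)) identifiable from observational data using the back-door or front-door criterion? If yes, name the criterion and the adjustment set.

desc(F)\{F}={P}; candidates ⊆ {A,D,J,X}.
size 0: {}; under {} F still reaches {A,D,J,P,X} ∋ P.
size 1: {A}, {D}, {J} …(+1); under {A} F still reaches {D,J,P,X} ∋ P.
{A,D}: F⊥P given {A,D} in G with F→· removed — back-door holds.
P(P|do(F)) = Σ_{A,D} P(P|F,A,D)·P(A,D).

P(P|do(F)): backdoor, adjust for {A, D}.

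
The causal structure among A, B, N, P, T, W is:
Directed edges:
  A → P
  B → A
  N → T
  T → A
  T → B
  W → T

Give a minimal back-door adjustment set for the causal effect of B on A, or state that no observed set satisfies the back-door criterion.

desc(B)\{B}={A,P}; candidates ⊆ {N,T,W}.
size 0: {}; under {} B still reaches {A,N,P,T,W} ∋ A.
{T}: B⊥A given {T} in G with B→· removed — back-door holds.

B→A: minimal back-door set {T}.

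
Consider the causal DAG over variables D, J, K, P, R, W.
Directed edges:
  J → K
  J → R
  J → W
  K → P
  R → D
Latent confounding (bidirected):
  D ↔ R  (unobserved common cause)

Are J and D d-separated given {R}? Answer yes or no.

Bayes-Ball from J | {R} reaches {D,K,P,W}.
D ∈ reach(J|{R}) ⇒ J ⊥̸ D | {R}.

No — J and D are d-connected given {R}.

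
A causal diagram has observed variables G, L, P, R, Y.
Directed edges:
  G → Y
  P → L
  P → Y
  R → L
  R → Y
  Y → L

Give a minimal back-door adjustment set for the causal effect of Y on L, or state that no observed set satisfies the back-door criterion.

desc(Y)\{Y}={L}; candidates ⊆ {G,P,R}.
size 0: {}; under {} Y still reaches {G,L,P,R} ∋ L.
size 1: {G}, {P}, {R}; under {G} Y still reaches {L,P,R} ∋ L.
{P,R}: Y⊥L given {P,R} in G with Y→· removed — back-door holds.

Y→L: minimal back-door set {P, R}.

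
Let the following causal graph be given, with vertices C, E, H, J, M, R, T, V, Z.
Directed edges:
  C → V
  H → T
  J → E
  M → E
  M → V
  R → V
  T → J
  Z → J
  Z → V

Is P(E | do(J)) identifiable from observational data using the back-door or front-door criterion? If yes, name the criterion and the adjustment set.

desc(J)\{J}={E}; candidates ⊆ {C,H,M,R,T,V,Z}.
∅: J⊥E given ∅ in G with J→· removed — back-door holds.
P(E|do(J)) = P(E|J) — no adjustment needed.

P(E|do(J)): backdoor, adjust for ∅.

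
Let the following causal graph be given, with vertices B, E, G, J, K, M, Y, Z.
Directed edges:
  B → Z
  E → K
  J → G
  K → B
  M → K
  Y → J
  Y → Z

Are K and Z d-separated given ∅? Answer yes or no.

No — K and Z are d-connected given ∅.

Bayes-Ball from K | ∅ reaches {B,E,M,Z}.
Z ∈ reach(K|∅) ⇒ K ⊥̸ Z | ∅.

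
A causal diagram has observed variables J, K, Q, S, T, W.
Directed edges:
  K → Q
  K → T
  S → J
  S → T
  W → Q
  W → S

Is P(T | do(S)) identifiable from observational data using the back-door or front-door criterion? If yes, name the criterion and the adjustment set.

desc(S)\{S}={J,T}; candidates ⊆ {K,Q,W}.
∅: S⊥T given ∅ in G with S→· removed — back-door holds.
P(T|do(S)) = P(T|S) — no adjustment needed.

P(T|do(S)): backdoor, adjust for ∅.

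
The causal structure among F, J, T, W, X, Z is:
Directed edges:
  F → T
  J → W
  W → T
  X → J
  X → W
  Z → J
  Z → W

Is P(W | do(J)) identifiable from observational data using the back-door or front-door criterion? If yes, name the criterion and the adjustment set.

P(W|do(J)): backdoor, adjust for {X, Z}.

desc(J)\{J}={T,W}; candidates ⊆ {F,X,Z}.
size 0: {}; under {} J still reaches {T,W,X,Z} ∋ W.
size 1: {F}, {X}, {Z}; under {F} J still reaches {T,W,X,Z} ∋ W.
{X,Z}: J⊥W given {X,Z} in G with J→· removed — back-door holds.
P(W|do(J)) = Σ_{X,Z} P(W|J,X,Z)·P(X,Z).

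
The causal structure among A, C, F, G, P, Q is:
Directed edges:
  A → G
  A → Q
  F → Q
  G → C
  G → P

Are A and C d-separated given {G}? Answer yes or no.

Yes — A ⊥ C | {G}.

Bayes-Ball from A | {G} reaches {Q}.
C ∉ reach(A|{G}) ⇒ A ⊥ C | {G}.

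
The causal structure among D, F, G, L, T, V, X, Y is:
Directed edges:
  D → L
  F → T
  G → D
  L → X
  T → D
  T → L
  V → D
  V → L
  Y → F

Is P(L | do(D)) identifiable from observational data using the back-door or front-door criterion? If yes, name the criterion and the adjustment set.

P(L|do(D)): backdoor, adjust for {T, V}.

desc(D)\{D}={L,X}; candidates ⊆ {F,G,T,V,Y}.
size 0: {}; under {} D still reaches {F,G,L,T,V,X,Y} ∋ L.
size 1: {F}, {G}, {T} …(+2); under {F} D still reaches {G,L,T,V,X} ∋ L.
{T,V}: D⊥L given {T,V} in G with D→· removed — back-door holds.
P(L|do(D)) = Σ_{T,V} P(L|D,T,V)·P(T,V).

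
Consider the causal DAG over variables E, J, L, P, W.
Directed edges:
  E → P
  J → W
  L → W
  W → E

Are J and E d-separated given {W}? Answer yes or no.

Yes — J ⊥ E | {W}.

Bayes-Ball from J | {W} reaches {L}.
E ∉ reach(J|{W}) ⇒ J ⊥ E | {W}.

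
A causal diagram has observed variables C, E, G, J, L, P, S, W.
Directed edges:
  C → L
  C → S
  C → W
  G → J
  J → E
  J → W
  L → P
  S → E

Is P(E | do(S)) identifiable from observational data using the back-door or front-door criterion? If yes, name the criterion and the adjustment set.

desc(S)\{S}={E}; candidates ⊆ {C,G,J,L,P,W}.
∅: S⊥E given ∅ in G with S→· removed — back-door holds.
P(E|do(S)) = P(E|S) — no adjustment needed.

P(E|do(S)): backdoor, adjust for ∅.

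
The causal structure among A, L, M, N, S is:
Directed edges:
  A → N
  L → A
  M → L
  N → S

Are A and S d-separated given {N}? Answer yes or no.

Bayes-Ball from A | {N} reaches {L,M}.
S ∉ reach(A|{N}) ⇒ A ⊥ S | {N}.

Yes — A ⊥ S | {N}.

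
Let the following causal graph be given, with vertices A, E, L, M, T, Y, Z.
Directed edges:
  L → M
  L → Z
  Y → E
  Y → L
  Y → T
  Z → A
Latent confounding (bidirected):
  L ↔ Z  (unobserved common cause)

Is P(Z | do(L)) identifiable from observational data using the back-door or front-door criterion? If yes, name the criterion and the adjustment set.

P(Z|do(L)): not identifiable (no BD/FD set).

desc(L)\{L}={A,M,Z}; candidates ⊆ {E,T,Y}.
L↔Z: latent back-door arc(s) into L.
size 0: {}; under {} L still reaches {A,E,T,Y,Z} ∋ Z.
size 1: {E}, {T}, {Y}; under {E} L still reaches {A,T,Y,Z} ∋ Z.
size 2: {E,T}, {E,Y}, {T,Y}; under {E,T} L still reaches {A,Y,Z} ∋ Z.
L↔Z cannot be blocked by any observed set — no back-door set.
No mediator lies on a directed L→…→Z path.
Neither criterion identifies P(Z|do(L)) in this graph.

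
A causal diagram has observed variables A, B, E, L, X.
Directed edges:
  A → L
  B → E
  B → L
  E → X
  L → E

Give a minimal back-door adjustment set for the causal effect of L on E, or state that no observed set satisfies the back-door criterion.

desc(L)\{L}={E,X}; candidates ⊆ {A,B}.
size 0: {}; under {} L still reaches {A,B,E,X} ∋ E.
{B}: L⊥E given {B} in G with L→· removed — back-door holds.

L→E: minimal back-door set {B}.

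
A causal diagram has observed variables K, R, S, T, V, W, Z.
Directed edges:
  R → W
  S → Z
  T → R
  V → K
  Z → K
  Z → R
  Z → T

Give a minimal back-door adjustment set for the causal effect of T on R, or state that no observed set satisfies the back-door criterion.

T→R: minimal back-door set {Z}.

desc(T)\{T}={R,W}; candidates ⊆ {K,S,V,Z}.
size 0: {}; under {} T still reaches {K,R,S,W,Z} ∋ R.
{Z}: T⊥R given {Z} in G with T→· removed — back-door holds.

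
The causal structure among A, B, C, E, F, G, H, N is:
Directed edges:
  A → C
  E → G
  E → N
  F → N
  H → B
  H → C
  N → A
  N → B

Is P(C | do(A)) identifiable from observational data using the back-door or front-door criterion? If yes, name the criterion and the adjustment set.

desc(A)\{A}={C}; candidates ⊆ {B,E,F,G,H,N}.
∅: A⊥C given ∅ in G with A→· removed — back-door holds.
P(C|do(A)) = P(C|A) — no adjustment needed.

P(C|do(A)): backdoor, adjust for ∅.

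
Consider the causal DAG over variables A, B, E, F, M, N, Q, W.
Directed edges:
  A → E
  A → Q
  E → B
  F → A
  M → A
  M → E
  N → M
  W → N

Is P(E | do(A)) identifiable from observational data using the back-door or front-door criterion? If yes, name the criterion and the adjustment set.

desc(A)\{A}={B,E,Q}; candidates ⊆ {F,M,N,W}.
size 0: {}; under {} A still reaches {B,E,F,M,N,W} ∋ E.
{M}: A⊥E given {M} in G with A→· removed — back-door holds.
P(E|do(A)) = Σ_{M} P(E|A,M)·P(M).

P(E|do(A)): backdoor, adjust for {M}.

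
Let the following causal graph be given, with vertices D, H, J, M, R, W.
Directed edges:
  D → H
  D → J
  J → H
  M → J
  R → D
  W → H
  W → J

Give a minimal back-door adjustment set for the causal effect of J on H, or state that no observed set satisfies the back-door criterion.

J→H: minimal back-door set {D, W}.

desc(J)\{J}={H}; candidates ⊆ {D,M,R,W}.
size 0: {}; under {} J still reaches {D,H,M,R,W} ∋ H.
size 1: {D}, {M}, {R} …(+1); under {D} J still reaches {H,M,W} ∋ H.
{D,W}: J⊥H given {D,W} in G with J→· removed — back-door holds.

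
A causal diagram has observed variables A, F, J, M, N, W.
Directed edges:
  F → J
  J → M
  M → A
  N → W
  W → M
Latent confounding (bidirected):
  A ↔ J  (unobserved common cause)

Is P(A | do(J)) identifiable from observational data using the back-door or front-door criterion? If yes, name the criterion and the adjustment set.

desc(J)\{J}={A,M}; candidates ⊆ {F,N,W}.
J↔A: latent back-door arc(s) into J.
size 0: {}; under {} J still reaches {A,F} ∋ A.
size 1: {F}, {N}, {W}; under {F} J still reaches {A} ∋ A.
size 2: {F,N}, {F,W}, {N,W}; under {F,N} J still reaches {A} ∋ A.
J↔A cannot be blocked by any observed set — no back-door set.
{M}: (i) intercepts every directed J→A path; (ii) no back-door J→{M}; (iii) {J} blocks every back-door {M}→A. Front-door holds.
P(A|do(J)) = Σ_{M} P(M|J) Σ_{J'} P(A|M,J')P(J').

P(A|do(J)): frontdoor, adjust for {M}.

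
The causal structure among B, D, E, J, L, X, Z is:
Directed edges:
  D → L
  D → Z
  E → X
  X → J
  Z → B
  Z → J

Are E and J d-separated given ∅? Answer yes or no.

Bayes-Ball from E | ∅ reaches {J,X}.
J ∈ reach(E|∅) ⇒ E ⊥̸ J | ∅.

No — E and J are d-connected given ∅.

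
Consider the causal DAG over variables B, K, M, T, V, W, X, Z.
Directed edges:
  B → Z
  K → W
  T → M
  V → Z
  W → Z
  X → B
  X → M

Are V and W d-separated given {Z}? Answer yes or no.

No — V and W are d-connected given {Z}.

Bayes-Ball from V | {Z} reaches {B,K,M,W,X}.
W ∈ reach(V|{Z}) ⇒ V ⊥̸ W | {Z}.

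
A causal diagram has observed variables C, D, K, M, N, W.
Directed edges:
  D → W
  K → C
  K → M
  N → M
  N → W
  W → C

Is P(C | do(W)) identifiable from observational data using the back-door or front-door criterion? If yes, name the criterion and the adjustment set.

P(C|do(W)): backdoor, adjust for ∅.

desc(W)\{W}={C}; candidates ⊆ {D,K,M,N}.
∅: W⊥C given ∅ in G with W→· removed — back-door holds.
P(C|do(W)) = P(C|W) — no adjustment needed.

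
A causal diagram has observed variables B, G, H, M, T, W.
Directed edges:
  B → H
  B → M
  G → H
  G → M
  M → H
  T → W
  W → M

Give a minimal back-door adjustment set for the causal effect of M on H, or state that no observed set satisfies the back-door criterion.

desc(M)\{M}={H}; candidates ⊆ {B,G,T,W}.
size 0: {}; under {} M still reaches {B,G,H,T,W} ∋ H.
size 1: {B}, {G}, {T} …(+1); under {B} M still reaches {G,H,T,W} ∋ H.
{B,G}: M⊥H given {B,G} in G with M→· removed — back-door holds.

M→H: minimal back-door set {B, G}.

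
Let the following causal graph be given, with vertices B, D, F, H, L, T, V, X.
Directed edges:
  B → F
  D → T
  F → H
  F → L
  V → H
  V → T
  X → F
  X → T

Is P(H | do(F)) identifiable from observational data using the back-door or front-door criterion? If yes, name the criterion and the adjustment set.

P(H|do(F)): backdoor, adjust for ∅.

desc(F)\{F}={H,L}; candidates ⊆ {B,D,T,V,X}.
∅: F⊥H given ∅ in G with F→· removed — back-door holds.
P(H|do(F)) = P(H|F) — no adjustment needed.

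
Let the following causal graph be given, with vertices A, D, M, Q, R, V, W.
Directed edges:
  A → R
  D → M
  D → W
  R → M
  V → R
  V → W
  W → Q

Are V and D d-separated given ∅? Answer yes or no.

Yes — V ⊥ D | ∅.

Bayes-Ball from V | ∅ reaches {M,Q,R,W}.
D ∉ reach(V|∅) ⇒ V ⊥ D | ∅.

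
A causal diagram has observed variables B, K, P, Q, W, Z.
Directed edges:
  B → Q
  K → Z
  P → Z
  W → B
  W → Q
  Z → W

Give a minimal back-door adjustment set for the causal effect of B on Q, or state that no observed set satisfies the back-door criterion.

B→Q: minimal back-door set {W}.

desc(B)\{B}={Q}; candidates ⊆ {K,P,W,Z}.
size 0: {}; under {} B still reaches {K,P,Q,W,Z} ∋ Q.
{W}: B⊥Q given {W} in G with B→· removed — back-door holds.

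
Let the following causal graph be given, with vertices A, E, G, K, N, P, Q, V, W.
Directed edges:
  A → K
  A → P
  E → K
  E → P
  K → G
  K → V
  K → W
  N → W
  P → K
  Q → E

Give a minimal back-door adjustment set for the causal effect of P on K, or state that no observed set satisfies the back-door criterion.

desc(P)\{P}={G,K,V,W}; candidates ⊆ {A,E,N,Q}.
size 0: {}; under {} P still reaches {A,E,G,K,Q,V,W} ∋ K.
size 1: {A}, {E}, {N} …(+1); under {A} P still reaches {E,G,K,Q,V,W} ∋ K.
{A,E}: P⊥K given {A,E} in G with P→· removed — back-door holds.

P→K: minimal back-door set {A, E}.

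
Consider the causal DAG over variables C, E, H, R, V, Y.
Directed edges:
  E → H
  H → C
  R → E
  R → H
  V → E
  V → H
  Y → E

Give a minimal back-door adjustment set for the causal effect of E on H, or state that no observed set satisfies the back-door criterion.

E→H: minimal back-door set {R, V}.

desc(E)\{E}={C,H}; candidates ⊆ {R,V,Y}.
size 0: {}; under {} E still reaches {C,H,R,V,Y} ∋ H.
size 1: {R}, {V}, {Y}; under {R} E still reaches {C,H,V,Y} ∋ H.
{R,V}: E⊥H given {R,V} in G with E→· removed — back-door holds.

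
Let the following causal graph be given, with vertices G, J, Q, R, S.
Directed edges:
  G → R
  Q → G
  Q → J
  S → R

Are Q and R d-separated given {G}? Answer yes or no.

Yes — Q ⊥ R | {G}.

Bayes-Ball from Q | {G} reaches {J}.
R ∉ reach(Q|{G}) ⇒ Q ⊥ R | {G}.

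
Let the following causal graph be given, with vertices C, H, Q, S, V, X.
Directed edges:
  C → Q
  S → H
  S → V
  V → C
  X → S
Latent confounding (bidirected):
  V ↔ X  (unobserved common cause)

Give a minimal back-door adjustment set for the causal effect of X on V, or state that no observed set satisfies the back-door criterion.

desc(X)\{X}={C,H,Q,S,V}; candidates ⊆ {—}.
X↔V: latent back-door arc(s) into X.
size 0: {}; under {} X still reaches {C,Q,V} ∋ V.
X↔V cannot be blocked by any observed set — no back-door set.

X→V: no observed back-door set.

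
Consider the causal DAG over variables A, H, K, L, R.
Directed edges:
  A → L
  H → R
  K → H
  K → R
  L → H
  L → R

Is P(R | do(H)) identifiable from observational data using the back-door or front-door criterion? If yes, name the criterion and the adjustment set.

desc(H)\{H}={R}; candidates ⊆ {A,K,L}.
size 0: {}; under {} H still reaches {A,K,L,R} ∋ R.
size 1: {A}, {K}, {L}; under {A} H still reaches {K,L,R} ∋ R.
{K,L}: H⊥R given {K,L} in G with H→· removed — back-door holds.
P(R|do(H)) = Σ_{K,L} P(R|H,K,L)·P(K,L).

P(R|do(H)): backdoor, adjust for {K, L}.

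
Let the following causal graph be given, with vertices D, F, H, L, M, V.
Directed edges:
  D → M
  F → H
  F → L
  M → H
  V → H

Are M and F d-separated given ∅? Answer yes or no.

Bayes-Ball from M | ∅ reaches {D,H}.
F ∉ reach(M|∅) ⇒ M ⊥ F | ∅.

Yes — M ⊥ F | ∅.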